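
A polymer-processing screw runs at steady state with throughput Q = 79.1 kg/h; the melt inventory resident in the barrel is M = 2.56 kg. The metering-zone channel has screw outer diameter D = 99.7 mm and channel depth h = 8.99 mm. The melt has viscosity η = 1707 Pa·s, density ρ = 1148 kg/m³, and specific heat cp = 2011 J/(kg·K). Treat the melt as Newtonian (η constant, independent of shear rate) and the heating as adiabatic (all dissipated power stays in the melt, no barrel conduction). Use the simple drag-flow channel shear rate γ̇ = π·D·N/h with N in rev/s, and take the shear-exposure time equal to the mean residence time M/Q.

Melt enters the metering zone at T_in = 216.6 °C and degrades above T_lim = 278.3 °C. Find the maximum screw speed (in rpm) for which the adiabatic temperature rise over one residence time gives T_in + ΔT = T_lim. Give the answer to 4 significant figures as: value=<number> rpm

value=46.09 rpm

Convert throughput: Q = 79.1 kg/h = 79.1/3600 = 0.0219722 kg/s
t_res = M / Q_s = 2.56 / 0.0219722 = 116.511 s
Geometry in SI: D = 99.7 mm → 0.0997 m, h = 8.99 mm → 0.00899 m
ΔT_a = T_lim − T_in = 278.3 − 216.6 = 61.7 K
γ̇_max² = ΔT_a·ρ·cp / (η·t_res) = [61.7 × 1148 × 2011] / [1707 × 116.511] = 716.209 s⁻²
Take the square root: γ̇_max = √(716.209) = 26.7621 s⁻¹
Solve γ̇ = πDN/h for N: N_max = γ̇_max·h/(π·D) = 26.7621 × 0.00899 / (π × 0.0997) = 0.76813 rev/s = 46.0878 rpm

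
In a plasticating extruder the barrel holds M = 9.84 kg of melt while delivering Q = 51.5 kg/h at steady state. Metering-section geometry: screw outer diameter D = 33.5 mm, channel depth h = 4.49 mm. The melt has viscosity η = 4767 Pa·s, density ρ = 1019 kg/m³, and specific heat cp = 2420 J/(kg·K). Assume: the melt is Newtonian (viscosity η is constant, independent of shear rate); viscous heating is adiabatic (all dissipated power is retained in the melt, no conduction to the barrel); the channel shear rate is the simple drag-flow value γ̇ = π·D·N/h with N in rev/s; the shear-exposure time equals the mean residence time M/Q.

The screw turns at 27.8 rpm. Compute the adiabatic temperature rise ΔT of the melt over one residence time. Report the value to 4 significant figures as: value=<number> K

Throughput in SI: Q_s = 51.5 kg/h ÷ 3600 s/h = 0.0143056 kg/s
t_res = M / Q_s = 9.84 / 0.0143056 = 687.845 s
D = 33.5 mm = 0.0335 m;  h = 4.49 mm = 0.00449 m;  N = 27.8 rpm / 60 = 0.463333 rev/s
γ̇ = π D N / h = (π)(0.0335)(0.463333) / 0.00449 = 10.8603 s⁻¹
ΔT = η·γ̇²·t_res / (ρ·cp) = 4767 · (10.8603)² · 687.845 / (1019 · 2420) = 156.83 K

value=156.8 K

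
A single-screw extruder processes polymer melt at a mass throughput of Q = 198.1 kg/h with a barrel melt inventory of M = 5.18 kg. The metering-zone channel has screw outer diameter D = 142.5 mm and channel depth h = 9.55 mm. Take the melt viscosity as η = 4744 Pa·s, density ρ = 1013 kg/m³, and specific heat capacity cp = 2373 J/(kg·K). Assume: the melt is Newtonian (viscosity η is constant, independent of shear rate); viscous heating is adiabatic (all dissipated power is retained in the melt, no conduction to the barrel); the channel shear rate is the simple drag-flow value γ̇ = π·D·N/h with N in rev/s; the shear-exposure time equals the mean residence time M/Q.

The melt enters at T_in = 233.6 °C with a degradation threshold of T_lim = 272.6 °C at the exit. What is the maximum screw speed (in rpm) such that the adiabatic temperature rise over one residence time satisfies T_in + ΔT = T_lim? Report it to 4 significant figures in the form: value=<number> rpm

value=18.55 rpm

Convert throughput: Q = 198.1 kg/h = 198.1/3600 = 0.0550278 kg/s
t_res = M / Q_s = 5.18 / 0.0550278 = 94.1343 s
Convert to metres: D = 0.1425 m, h = 0.00955 m
Allowable rise: ΔT_a = T_lim − T_in = 272.6 − 233.6 = 39 K
γ̇_max² = ΔT_a·ρ·cp / (η·t_res) = [39 × 1013 × 2373] / [4744 × 94.1343] = 209.932 s⁻²
γ̇_max = sqrt(209.932) = 14.489 s⁻¹
Solve γ̇ = πDN/h for N: N_max = γ̇_max·h/(π·D) = 14.489 × 0.00955 / (π × 0.1425) = 0.309085 rev/s = 18.5451 rpm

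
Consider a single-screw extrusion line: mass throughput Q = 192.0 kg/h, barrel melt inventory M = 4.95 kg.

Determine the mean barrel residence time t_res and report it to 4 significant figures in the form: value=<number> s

Q_s = Q / 3600 = 192.0 / 3600 = 0.0533333 kg/s
Mean residence time: t_res = M/Q_s = 4.95 kg / 0.0533333 kg/s = 92.8125 s

value=92.81 s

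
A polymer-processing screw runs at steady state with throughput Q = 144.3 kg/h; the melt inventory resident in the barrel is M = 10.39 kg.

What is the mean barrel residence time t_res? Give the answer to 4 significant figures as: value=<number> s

Q_s = Q / 3600 = 144.3 / 3600 = 0.0400833 kg/s
Mean residence time: t_res = M/Q_s = 10.39 kg / 0.0400833 kg/s = 259.21 s

value=259.2 s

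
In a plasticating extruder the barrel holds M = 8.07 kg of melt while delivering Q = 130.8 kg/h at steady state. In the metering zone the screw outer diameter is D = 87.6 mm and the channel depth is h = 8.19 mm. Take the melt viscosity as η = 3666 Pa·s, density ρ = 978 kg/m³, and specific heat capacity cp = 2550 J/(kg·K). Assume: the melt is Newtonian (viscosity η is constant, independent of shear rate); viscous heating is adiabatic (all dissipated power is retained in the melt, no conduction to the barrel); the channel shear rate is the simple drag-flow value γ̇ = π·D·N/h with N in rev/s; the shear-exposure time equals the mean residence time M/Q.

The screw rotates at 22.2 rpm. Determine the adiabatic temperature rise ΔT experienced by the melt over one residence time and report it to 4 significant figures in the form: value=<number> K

Convert throughput: Q = 130.8 kg/h = 130.8/3600 = 0.0363333 kg/s
t_res = M / Q_s = 8.07 ÷ 0.0363333 = 222.11 s
D = 87.6 mm = 0.0876 m;  h = 8.19 mm = 0.00819 m;  N = 22.2 rpm / 60 = 0.37 rev/s
γ̇ = π D N / h = (π)(0.0876)(0.37) / 0.00819 = 12.4329 s⁻¹
Adiabatic rise: ΔT = η γ̇² t_res / (ρ cp) = 3666·(12.4329)²·222.11 / (978·2550) = 50.4691 K

value=50.47 K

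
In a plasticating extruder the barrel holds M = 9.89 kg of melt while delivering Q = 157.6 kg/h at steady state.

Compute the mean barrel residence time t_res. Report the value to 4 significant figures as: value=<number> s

Q_s = Q / 3600 = 157.6 / 3600 = 0.0437778 kg/s
Mean residence time: t_res = M/Q_s = 9.89 kg / 0.0437778 kg/s = 225.914 s

value=225.9 s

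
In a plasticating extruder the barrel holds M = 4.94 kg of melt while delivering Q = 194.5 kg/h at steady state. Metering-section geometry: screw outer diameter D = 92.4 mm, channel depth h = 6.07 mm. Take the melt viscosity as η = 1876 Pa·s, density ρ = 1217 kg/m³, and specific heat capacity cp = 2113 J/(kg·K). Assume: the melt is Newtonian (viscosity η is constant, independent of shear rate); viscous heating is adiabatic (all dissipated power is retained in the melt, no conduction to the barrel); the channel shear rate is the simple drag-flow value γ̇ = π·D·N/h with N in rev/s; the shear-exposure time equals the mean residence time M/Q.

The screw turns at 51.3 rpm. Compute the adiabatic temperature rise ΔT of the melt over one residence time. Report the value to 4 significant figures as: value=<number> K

Q_s = Q / 3600 = 194.5 / 3600 = 0.0540278 kg/s
t_res = M / Q_s = 4.94 ÷ 0.0540278 = 91.4344 s
Geometry in metres: D = 92.4 mm → 0.0924 m, h = 6.07 mm → 0.00607 m; screw speed N = 51.3 rpm = 0.855 rev/s
γ̇ = π D N / h = (π)(0.0924)(0.855) / 0.00607 = 40.8883 s⁻¹
ΔT = η·γ̇²·t_res / (ρ·cp) = 1876 · (40.8883)² · 91.4344 / (1217 · 2113) = 111.52 K

value=111.5 K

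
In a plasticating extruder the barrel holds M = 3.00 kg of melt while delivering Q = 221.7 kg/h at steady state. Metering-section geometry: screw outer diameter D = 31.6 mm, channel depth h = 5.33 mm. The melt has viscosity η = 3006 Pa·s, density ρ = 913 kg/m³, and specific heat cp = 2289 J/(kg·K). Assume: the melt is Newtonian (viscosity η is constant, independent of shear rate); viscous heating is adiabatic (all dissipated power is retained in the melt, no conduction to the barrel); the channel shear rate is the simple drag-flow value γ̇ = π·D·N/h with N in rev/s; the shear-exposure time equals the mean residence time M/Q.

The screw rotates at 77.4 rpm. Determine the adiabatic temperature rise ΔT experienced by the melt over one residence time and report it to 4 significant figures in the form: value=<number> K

Q_s = Q / 3600 = 221.7 / 3600 = 0.0615833 kg/s
t_res = M / Q_s = 3.00 ÷ 0.0615833 = 48.7145 s
Convert to SI: D = 0.0316 m, h = 0.00533 m, N = 77.4/60 = 1.29 rev/s
Shear rate: γ̇ = πDN/h = π·0.0316·1.29/0.00533 = 24.027 s⁻¹
Adiabatic rise: ΔT = η γ̇² t_res / (ρ cp) = 3006·(24.027)²·48.7145 / (913·2289) = 40.451 K

value=40.45 K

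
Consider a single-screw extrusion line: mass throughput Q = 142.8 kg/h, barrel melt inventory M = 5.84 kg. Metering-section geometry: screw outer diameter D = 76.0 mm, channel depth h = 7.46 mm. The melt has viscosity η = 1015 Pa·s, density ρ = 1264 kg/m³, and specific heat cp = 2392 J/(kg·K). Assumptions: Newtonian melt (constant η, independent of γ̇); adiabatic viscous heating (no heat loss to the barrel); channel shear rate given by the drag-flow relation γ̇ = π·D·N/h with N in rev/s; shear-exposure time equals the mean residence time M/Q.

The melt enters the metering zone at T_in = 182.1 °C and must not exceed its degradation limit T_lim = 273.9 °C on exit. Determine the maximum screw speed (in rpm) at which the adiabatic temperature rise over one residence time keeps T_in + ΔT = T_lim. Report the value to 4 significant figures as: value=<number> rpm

value=80.79 rpm

Convert throughput: Q = 142.8 kg/h = 142.8/3600 = 0.0396667 kg/s
Mean residence time: t_res = M/Q_s = 5.84 kg / 0.0396667 kg/s = 147.227 s
Geometry in SI: D = 76.0 mm → 0.076 m, h = 7.46 mm → 0.00746 m
Allowable rise: ΔT_a = T_lim − T_in = 273.9 − 182.1 = 91.8 K
γ̇_max² = ΔT_a·ρ·cp / (η·t_res) = [91.8 × 1264 × 2392] / [1015 × 147.227] = 1857.37 s⁻²
γ̇_max = sqrt(1857.37) = 43.0972 s⁻¹
N_max = γ̇_max·h / (π·D) = 43.0972 · 0.00746 / (π · 0.076) = 1.34656 rev/s = 80.7933 rpm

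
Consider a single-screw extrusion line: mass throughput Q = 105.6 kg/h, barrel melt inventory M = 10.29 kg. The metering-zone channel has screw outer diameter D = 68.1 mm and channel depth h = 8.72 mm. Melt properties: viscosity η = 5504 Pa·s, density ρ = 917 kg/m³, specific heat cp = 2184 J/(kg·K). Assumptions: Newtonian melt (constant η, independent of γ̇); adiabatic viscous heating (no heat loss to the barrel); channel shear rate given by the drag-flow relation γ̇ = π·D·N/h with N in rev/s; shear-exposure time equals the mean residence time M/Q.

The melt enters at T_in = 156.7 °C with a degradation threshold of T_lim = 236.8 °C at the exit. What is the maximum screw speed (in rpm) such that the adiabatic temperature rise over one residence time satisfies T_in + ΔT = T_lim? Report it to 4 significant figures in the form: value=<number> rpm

Convert throughput: Q = 105.6 kg/h = 105.6/3600 = 0.0293333 kg/s
t_res = M / Q_s = 10.29 / 0.0293333 = 350.795 s
D = 68.1 mm = 0.0681 m;  h = 8.72 mm = 0.00872 m
Allowable rise: ΔT_a = T_lim − T_in = 236.8 − 156.7 = 80.1 K
Invert ΔT = ηγ̇²t_res/(ρcp) for γ̇: γ̇_max² = ΔT_a ρ cp / (η t_res) = 80.1·917·2184 / (5504·350.795) = 83.0849 s⁻²
γ̇_max = √83.0849 = 9.11509 s⁻¹
N_max = γ̇_max·h / (π·D) = 9.11509 · 0.00872 / (π · 0.0681) = 0.371519 rev/s = 22.2911 rpm

value=22.29 rpm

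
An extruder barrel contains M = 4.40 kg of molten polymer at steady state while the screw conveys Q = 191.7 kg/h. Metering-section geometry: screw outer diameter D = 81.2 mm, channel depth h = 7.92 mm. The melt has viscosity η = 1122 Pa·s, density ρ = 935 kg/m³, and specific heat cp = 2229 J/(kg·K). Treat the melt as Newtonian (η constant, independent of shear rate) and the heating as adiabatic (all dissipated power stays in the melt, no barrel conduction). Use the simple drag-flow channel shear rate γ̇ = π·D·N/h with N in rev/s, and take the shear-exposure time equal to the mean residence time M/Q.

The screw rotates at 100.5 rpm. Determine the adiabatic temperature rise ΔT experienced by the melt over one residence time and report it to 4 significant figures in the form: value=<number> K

value=129.5 K

Throughput in SI: Q_s = 191.7 kg/h ÷ 3600 s/h = 0.05325 kg/s
t_res = M / Q_s = 4.40 ÷ 0.05325 = 82.6291 s
Geometry in metres: D = 81.2 mm → 0.0812 m, h = 7.92 mm → 0.00792 m; screw speed N = 100.5 rpm = 1.675 rev/s
γ̇ = π D N / h = (π)(0.0812)(1.675) / 0.00792 = 53.9505 s⁻¹
Adiabatic rise: ΔT = η γ̇² t_res / (ρ cp) = 1122·(53.9505)²·82.6291 / (935·2229) = 129.478 K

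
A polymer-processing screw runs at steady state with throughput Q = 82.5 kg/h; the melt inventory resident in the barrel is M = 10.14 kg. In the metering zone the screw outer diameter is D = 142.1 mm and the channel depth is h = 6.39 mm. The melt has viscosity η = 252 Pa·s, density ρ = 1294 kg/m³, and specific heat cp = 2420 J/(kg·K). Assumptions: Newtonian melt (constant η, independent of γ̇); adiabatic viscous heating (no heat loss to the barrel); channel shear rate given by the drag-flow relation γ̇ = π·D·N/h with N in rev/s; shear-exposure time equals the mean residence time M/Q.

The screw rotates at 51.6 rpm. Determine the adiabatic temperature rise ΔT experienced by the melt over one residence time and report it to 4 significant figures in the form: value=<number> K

value=128.5 K

Convert throughput: Q = 82.5 kg/h = 82.5/3600 = 0.0229167 kg/s
t_res = M / Q_s = 10.14 / 0.0229167 = 442.473 s
D = 142.1 mm = 0.1421 m;  h = 6.39 mm = 0.00639 m;  N = 51.6 rpm / 60 = 0.86 rev/s
γ̇ = π D N / h = (π)(0.1421)(0.86) / 0.00639 = 60.0816 s⁻¹
Adiabatic rise: ΔT = η γ̇² t_res / (ρ cp) = 252·(60.0816)²·442.473 / (1294·2420) = 128.535 K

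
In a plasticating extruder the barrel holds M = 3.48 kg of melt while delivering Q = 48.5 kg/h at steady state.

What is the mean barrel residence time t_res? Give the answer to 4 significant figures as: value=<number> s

Throughput in SI: Q_s = 48.5 kg/h ÷ 3600 s/h = 0.0134722 kg/s
t_res = M / Q_s = 3.48 ÷ 0.0134722 = 258.309 s

value=258.3 s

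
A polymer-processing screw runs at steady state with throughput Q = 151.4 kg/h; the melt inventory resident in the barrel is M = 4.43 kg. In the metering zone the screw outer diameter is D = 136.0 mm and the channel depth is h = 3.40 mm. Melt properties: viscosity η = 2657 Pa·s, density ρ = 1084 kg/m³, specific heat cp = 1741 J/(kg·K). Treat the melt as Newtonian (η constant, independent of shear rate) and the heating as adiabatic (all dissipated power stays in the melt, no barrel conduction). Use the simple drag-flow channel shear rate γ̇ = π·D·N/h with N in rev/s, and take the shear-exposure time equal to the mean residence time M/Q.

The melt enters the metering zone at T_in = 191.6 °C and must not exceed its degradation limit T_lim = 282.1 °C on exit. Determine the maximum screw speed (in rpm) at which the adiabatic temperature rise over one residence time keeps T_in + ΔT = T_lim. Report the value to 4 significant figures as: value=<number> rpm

value=11.79 rpm

Q_s = Q / 3600 = 151.4 / 3600 = 0.0420556 kg/s
Mean residence time: t_res = M/Q_s = 4.43 kg / 0.0420556 kg/s = 105.337 s
Convert to metres: D = 0.136 m, h = 0.0034 m
ΔT_a = T_lim − T_in = 282.1 °C − 191.6 °C = 90.5 K
Invert ΔT = ηγ̇²t_res/(ρcp) for γ̇: γ̇_max² = ΔT_a ρ cp / (η t_res) = 90.5·1084·1741 / (2657·105.337) = 610.246 s⁻²
Take the square root: γ̇_max = √(610.246) = 24.7032 s⁻¹
N_max = γ̇_max h / (πD) = 24.7032·0.0034/(π·0.136) = 0.196581 rev/s → ×60 = 11.7949 rpm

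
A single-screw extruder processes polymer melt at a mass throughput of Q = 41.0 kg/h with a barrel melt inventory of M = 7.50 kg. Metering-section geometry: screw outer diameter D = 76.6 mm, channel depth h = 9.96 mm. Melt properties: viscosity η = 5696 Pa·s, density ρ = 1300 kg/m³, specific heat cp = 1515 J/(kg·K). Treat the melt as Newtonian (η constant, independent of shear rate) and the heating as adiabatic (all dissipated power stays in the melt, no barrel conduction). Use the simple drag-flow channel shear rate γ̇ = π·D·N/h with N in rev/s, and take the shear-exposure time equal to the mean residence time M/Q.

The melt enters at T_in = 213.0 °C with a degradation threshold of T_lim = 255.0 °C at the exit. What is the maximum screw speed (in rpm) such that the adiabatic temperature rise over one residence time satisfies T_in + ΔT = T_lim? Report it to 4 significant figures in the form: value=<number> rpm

value=11.66 rpm

Q_s = Q / 3600 = 41.0 / 3600 = 0.0113889 kg/s
t_res = M / Q_s = 7.50 / 0.0113889 = 658.537 s
Geometry in SI: D = 76.6 mm → 0.0766 m, h = 9.96 mm → 0.00996 m
ΔT_a = T_lim − T_in = 255.0 − 213.0 = 42 K
γ̇_max² = ΔT_a·ρ·cp / (η·t_res) = [42 × 1300 × 1515] / [5696 × 658.537] = 22.0524 s⁻²
Take the square root: γ̇_max = √(22.0524) = 4.696 s⁻¹
Solve γ̇ = πDN/h for N: N_max = γ̇_max·h/(π·D) = 4.696 × 0.00996 / (π × 0.0766) = 0.194361 rev/s = 11.6616 rpm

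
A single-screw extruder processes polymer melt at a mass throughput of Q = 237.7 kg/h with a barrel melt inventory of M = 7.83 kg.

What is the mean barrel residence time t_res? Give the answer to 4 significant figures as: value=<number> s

value=118.6 s

Throughput in SI: Q_s = 237.7 kg/h ÷ 3600 s/h = 0.0660278 kg/s
t_res = M / Q_s = 7.83 / 0.0660278 = 118.586 s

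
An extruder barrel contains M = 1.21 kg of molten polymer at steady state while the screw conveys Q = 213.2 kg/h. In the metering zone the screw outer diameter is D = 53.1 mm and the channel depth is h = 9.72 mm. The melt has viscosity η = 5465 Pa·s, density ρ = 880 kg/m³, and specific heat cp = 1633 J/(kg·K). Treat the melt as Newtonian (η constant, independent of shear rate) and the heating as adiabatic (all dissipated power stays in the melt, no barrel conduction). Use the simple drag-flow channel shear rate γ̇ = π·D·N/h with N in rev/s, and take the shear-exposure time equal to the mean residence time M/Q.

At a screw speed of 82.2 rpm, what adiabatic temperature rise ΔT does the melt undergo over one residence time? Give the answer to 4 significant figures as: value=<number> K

value=42.96 K

Convert throughput: Q = 213.2 kg/h = 213.2/3600 = 0.0592222 kg/s
Mean residence time: t_res = M/Q_s = 1.21 kg / 0.0592222 kg/s = 20.4315 s
Geometry in metres: D = 53.1 mm → 0.0531 m, h = 9.72 mm → 0.00972 m; screw speed N = 82.2 rpm = 1.37 rev/s
γ̇ = π D N / h = (π)(0.0531)(1.37) / 0.00972 = 23.5125 s⁻¹
ΔT = η·γ̇²·t_res/(ρ·cp) = [5465 × 23.5125² × 20.4315] / [880 × 1633] = 42.9556 K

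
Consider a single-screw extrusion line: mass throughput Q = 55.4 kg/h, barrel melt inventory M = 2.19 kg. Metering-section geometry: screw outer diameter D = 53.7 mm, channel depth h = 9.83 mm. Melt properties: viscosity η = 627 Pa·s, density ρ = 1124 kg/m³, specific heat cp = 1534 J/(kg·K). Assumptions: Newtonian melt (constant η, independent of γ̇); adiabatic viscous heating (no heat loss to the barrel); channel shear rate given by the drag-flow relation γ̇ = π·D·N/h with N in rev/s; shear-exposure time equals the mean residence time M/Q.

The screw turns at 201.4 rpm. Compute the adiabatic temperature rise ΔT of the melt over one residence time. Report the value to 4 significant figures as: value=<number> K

value=171.7 K

Throughput in SI: Q_s = 55.4 kg/h ÷ 3600 s/h = 0.0153889 kg/s
t_res = M / Q_s = 2.19 ÷ 0.0153889 = 142.31 s
Convert to SI: D = 0.0537 m, h = 0.00983 m, N = 201.4/60 = 3.35667 rev/s
γ̇ = π D N / h = (π)(0.0537)(3.35667) / 0.00983 = 57.6075 s⁻¹
ΔT = η·γ̇²·t_res / (ρ·cp) = 627 · (57.6075)² · 142.31 / (1124 · 1534) = 171.74 K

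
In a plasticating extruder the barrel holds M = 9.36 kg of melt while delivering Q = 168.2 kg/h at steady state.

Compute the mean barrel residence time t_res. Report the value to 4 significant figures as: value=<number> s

Throughput in SI: Q_s = 168.2 kg/h ÷ 3600 s/h = 0.0467222 kg/s
t_res = M / Q_s = 9.36 ÷ 0.0467222 = 200.333 s

value=200.3 s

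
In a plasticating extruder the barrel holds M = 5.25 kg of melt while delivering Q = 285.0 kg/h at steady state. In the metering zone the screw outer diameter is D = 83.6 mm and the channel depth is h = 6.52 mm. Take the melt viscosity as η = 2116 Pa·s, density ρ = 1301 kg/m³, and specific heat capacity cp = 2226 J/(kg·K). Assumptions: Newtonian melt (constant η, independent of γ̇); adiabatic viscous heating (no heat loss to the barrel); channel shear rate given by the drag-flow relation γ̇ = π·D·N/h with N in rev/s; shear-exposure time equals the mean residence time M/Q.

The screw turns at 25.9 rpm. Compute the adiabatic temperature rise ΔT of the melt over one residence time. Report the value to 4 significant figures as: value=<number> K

Q_s = Q / 3600 = 285.0 / 3600 = 0.0791667 kg/s
t_res = M / Q_s = 5.25 / 0.0791667 = 66.3158 s
Convert to SI: D = 0.0836 m, h = 0.00652 m, N = 25.9/60 = 0.431667 rev/s
γ̇ = π D N / h = (π)(0.0836)(0.431667) / 0.00652 = 17.3883 s⁻¹
ΔT = η·γ̇²·t_res/(ρ·cp) = [2116 × 17.3883² × 66.3158] / [1301 × 2226] = 14.6502 K

value=14.65 K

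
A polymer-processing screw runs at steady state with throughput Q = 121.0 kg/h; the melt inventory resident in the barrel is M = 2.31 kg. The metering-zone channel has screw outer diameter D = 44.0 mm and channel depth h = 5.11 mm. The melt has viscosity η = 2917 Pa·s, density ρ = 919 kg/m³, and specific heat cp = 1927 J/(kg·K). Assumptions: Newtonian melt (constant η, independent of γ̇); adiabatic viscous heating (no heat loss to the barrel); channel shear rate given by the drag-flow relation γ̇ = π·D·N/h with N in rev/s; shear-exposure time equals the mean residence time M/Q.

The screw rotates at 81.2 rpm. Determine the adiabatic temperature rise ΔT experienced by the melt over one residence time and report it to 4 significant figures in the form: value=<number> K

value=151.7 K

Q_s = Q / 3600 = 121.0 / 3600 = 0.0336111 kg/s
t_res = M / Q_s = 2.31 / 0.0336111 = 68.7273 s
Geometry in metres: D = 44.0 mm → 0.044 m, h = 5.11 mm → 0.00511 m; screw speed N = 81.2 rpm = 1.35333 rev/s
Shear rate: γ̇ = πDN/h = π·0.044·1.35333/0.00511 = 36.6089 s⁻¹
ΔT = η·γ̇²·t_res/(ρ·cp) = [2917 × 36.6089² × 68.7273] / [919 × 1927] = 151.719 K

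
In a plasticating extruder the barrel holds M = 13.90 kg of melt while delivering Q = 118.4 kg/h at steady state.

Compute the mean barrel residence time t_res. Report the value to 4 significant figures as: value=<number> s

value=422.6 s

Convert throughput: Q = 118.4 kg/h = 118.4/3600 = 0.0328889 kg/s
t_res = M / Q_s = 13.90 ÷ 0.0328889 = 422.635 s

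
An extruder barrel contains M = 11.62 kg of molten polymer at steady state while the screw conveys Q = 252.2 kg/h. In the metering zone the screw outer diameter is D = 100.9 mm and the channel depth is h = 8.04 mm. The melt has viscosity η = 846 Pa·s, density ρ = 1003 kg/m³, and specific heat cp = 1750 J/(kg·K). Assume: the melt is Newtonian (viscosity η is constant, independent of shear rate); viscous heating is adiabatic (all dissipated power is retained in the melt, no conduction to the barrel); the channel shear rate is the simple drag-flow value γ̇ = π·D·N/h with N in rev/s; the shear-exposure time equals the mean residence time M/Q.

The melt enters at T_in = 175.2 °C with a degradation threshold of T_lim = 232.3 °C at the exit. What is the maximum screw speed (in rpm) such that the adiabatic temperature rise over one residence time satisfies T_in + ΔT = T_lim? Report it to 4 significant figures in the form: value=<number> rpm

value=40.67 rpm

Throughput in SI: Q_s = 252.2 kg/h ÷ 3600 s/h = 0.0700556 kg/s
Mean residence time: t_res = M/Q_s = 11.62 kg / 0.0700556 kg/s = 165.868 s
Geometry in SI: D = 100.9 mm → 0.1009 m, h = 8.04 mm → 0.00804 m
Allowable rise: ΔT_a = T_lim − T_in = 232.3 − 175.2 = 57.1 K
Invert ΔT = ηγ̇²t_res/(ρcp) for γ̇: γ̇_max² = ΔT_a ρ cp / (η t_res) = 57.1·1003·1750 / (846·165.868) = 714.235 s⁻²
γ̇_max = √714.235 = 26.7252 s⁻¹
N_max = γ̇_max·h / (π·D) = 26.7252 · 0.00804 / (π · 0.1009) = 0.677853 rev/s = 40.6712 rpm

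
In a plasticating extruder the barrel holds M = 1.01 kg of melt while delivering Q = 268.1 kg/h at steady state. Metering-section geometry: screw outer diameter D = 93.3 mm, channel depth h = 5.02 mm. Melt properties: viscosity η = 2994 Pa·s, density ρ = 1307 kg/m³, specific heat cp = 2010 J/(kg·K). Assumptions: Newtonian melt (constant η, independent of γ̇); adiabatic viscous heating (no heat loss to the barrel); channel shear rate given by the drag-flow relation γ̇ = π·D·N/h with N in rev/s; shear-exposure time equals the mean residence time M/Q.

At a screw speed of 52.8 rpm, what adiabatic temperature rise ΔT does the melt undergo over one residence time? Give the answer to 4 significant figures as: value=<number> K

value=40.81 K

Convert throughput: Q = 268.1 kg/h = 268.1/3600 = 0.0744722 kg/s
t_res = M / Q_s = 1.01 ÷ 0.0744722 = 13.5621 s
Convert to SI: D = 0.0933 m, h = 0.00502 m, N = 52.8/60 = 0.88 rev/s
γ̇ = π D N / h = (π)(0.0933)(0.88) / 0.00502 = 51.3819 s⁻¹
Adiabatic rise: ΔT = η γ̇² t_res / (ρ cp) = 2994·(51.3819)²·13.5621 / (1307·2010) = 40.8064 K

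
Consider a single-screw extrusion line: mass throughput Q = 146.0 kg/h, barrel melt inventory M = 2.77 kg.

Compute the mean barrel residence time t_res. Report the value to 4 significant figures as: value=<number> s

Q_s = Q / 3600 = 146.0 / 3600 = 0.0405556 kg/s
t_res = M / Q_s = 2.77 / 0.0405556 = 68.3014 s

value=68.30 s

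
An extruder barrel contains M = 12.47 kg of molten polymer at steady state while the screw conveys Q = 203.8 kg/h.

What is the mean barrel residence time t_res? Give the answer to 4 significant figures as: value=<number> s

value=220.3 s

Throughput in SI: Q_s = 203.8 kg/h ÷ 3600 s/h = 0.0566111 kg/s
Mean residence time: t_res = M/Q_s = 12.47 kg / 0.0566111 kg/s = 220.275 s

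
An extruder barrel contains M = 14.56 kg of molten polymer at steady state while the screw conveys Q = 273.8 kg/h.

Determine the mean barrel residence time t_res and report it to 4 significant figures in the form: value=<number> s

value=191.4 s

Throughput in SI: Q_s = 273.8 kg/h ÷ 3600 s/h = 0.0760556 kg/s
Mean residence time: t_res = M/Q_s = 14.56 kg / 0.0760556 kg/s = 191.439 s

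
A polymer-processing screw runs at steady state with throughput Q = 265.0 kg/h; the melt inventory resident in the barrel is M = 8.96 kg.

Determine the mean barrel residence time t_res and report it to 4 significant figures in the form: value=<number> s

Throughput in SI: Q_s = 265.0 kg/h ÷ 3600 s/h = 0.0736111 kg/s
Mean residence time: t_res = M/Q_s = 8.96 kg / 0.0736111 kg/s = 121.721 s

value=121.7 s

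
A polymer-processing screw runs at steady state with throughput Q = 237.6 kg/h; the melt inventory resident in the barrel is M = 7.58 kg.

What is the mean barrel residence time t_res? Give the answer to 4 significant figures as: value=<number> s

value=114.8 s

Throughput in SI: Q_s = 237.6 kg/h ÷ 3600 s/h = 0.066 kg/s
t_res = M / Q_s = 7.58 / 0.066 = 114.848 s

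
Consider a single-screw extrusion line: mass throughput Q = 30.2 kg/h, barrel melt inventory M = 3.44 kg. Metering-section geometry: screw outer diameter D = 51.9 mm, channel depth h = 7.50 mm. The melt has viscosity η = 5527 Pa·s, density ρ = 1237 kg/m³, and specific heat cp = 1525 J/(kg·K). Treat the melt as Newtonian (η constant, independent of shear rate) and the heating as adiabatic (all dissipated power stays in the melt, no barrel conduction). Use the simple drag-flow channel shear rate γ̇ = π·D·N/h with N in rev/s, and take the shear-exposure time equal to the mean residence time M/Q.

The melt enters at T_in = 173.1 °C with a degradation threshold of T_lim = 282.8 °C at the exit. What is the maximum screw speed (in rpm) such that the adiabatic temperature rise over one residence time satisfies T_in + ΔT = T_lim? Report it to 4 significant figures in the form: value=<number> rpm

Throughput in SI: Q_s = 30.2 kg/h ÷ 3600 s/h = 0.00838889 kg/s
t_res = M / Q_s = 3.44 ÷ 0.00838889 = 410.066 s
Geometry in SI: D = 51.9 mm → 0.0519 m, h = 7.50 mm → 0.0075 m
ΔT_a = T_lim − T_in = 282.8 − 173.1 = 109.7 K
γ̇_max² = ΔT_a·ρ·cp/(η·t_res) = 109.7·1237·1525/(5527·410.066) = 91.3067 s⁻²
Take the square root: γ̇_max = √(91.3067) = 9.55545 s⁻¹
Solve γ̇ = πDN/h for N: N_max = γ̇_max·h/(π·D) = 9.55545 × 0.0075 / (π × 0.0519) = 0.439537 rev/s = 26.3722 rpm

value=26.37 rpm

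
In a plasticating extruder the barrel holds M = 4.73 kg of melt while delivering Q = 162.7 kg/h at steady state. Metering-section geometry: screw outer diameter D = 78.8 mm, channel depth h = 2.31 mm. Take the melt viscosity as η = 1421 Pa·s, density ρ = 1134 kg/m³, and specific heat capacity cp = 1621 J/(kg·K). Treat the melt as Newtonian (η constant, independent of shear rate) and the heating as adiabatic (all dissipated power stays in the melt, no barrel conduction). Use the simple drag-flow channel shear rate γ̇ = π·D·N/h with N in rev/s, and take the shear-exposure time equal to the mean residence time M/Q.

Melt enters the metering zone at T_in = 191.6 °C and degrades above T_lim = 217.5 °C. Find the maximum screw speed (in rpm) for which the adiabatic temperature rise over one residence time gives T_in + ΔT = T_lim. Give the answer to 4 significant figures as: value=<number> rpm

value=10.02 rpm

Q_s = Q / 3600 = 162.7 / 3600 = 0.0451944 kg/s
t_res = M / Q_s = 4.73 / 0.0451944 = 104.659 s
Convert to metres: D = 0.0788 m, h = 0.00231 m
ΔT_a = T_lim − T_in = 217.5 °C − 191.6 °C = 25.9 K
γ̇_max² = ΔT_a·ρ·cp / (η·t_res) = [25.9 × 1134 × 1621] / [1421 × 104.659] = 320.129 s⁻²
γ̇_max = √320.129 = 17.8922 s⁻¹
N_max = γ̇_max·h / (π·D) = 17.8922 · 0.00231 / (π · 0.0788) = 0.166955 rev/s = 10.0173 rpm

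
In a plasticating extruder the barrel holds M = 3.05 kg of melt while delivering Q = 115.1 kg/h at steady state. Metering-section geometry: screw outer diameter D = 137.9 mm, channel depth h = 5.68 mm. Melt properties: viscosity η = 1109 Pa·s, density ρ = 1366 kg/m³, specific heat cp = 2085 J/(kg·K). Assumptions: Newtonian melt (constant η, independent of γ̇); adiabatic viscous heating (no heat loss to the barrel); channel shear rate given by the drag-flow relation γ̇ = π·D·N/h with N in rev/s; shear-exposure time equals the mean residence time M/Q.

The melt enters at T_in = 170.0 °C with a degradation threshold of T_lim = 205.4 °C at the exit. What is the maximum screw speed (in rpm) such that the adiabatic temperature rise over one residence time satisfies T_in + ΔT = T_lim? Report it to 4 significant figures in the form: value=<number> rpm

Convert throughput: Q = 115.1 kg/h = 115.1/3600 = 0.0319722 kg/s
t_res = M / Q_s = 3.05 ÷ 0.0319722 = 95.3953 s
Geometry in SI: D = 137.9 mm → 0.1379 m, h = 5.68 mm → 0.00568 m
ΔT_a = T_lim − T_in = 205.4 − 170.0 = 35.4 K
γ̇_max² = ΔT_a·ρ·cp/(η·t_res) = 35.4·1366·2085/(1109·95.3953) = 953.019 s⁻²
γ̇_max = sqrt(953.019) = 30.871 s⁻¹
N_max = γ̇_max h / (πD) = 30.871·0.00568/(π·0.1379) = 0.404748 rev/s → ×60 = 24.2849 rpm

value=24.28 rpm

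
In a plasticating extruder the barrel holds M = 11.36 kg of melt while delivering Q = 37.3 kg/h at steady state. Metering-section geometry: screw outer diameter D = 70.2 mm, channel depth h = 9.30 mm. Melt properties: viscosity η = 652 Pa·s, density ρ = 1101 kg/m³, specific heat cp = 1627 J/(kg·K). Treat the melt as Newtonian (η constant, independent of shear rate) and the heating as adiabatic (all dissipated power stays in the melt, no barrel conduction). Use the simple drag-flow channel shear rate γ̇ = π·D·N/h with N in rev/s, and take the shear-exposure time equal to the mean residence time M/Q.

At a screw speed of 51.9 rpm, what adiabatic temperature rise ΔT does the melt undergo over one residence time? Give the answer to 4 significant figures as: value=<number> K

value=167.9 K

Convert throughput: Q = 37.3 kg/h = 37.3/3600 = 0.0103611 kg/s
t_res = M / Q_s = 11.36 / 0.0103611 = 1096.41 s
D = 70.2 mm = 0.0702 m;  h = 9.30 mm = 0.0093 m;  N = 51.9 rpm / 60 = 0.865 rev/s
γ̇ = π D N / h = (π)(0.0702)(0.865) / 0.0093 = 20.5126 s⁻¹
ΔT = η·γ̇²·t_res / (ρ·cp) = 652 · (20.5126)² · 1096.41 / (1101 · 1627) = 167.913 K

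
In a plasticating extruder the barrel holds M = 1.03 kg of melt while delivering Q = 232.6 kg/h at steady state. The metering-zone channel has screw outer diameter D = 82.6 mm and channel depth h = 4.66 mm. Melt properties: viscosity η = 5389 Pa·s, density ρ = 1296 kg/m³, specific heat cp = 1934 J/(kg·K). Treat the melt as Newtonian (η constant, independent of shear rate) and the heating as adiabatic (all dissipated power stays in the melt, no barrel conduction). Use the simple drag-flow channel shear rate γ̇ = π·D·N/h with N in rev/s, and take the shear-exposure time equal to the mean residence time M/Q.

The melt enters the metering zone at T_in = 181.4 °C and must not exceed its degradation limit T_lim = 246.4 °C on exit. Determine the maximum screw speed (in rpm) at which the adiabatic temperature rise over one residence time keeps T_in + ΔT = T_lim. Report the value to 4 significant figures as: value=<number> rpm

value=46.92 rpm

Throughput in SI: Q_s = 232.6 kg/h ÷ 3600 s/h = 0.0646111 kg/s
t_res = M / Q_s = 1.03 / 0.0646111 = 15.9415 s
D = 82.6 mm = 0.0826 m;  h = 4.66 mm = 0.00466 m
Allowable rise: ΔT_a = T_lim − T_in = 246.4 − 181.4 = 65 K
γ̇_max² = ΔT_a·ρ·cp/(η·t_res) = 65·1296·1934/(5389·15.9415) = 1896.43 s⁻²
Take the square root: γ̇_max = √(1896.43) = 43.548 s⁻¹
Solve γ̇ = πDN/h for N: N_max = γ̇_max·h/(π·D) = 43.548 × 0.00466 / (π × 0.0826) = 0.782032 rev/s = 46.9219 rpm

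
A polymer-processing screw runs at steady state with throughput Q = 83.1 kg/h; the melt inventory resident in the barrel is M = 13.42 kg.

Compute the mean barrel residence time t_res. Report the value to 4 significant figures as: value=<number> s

value=581.4 s

Q_s = Q / 3600 = 83.1 / 3600 = 0.0230833 kg/s
t_res = M / Q_s = 13.42 ÷ 0.0230833 = 581.372 s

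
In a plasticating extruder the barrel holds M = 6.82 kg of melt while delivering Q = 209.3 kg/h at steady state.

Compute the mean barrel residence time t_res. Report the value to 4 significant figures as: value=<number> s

value=117.3 s

Convert throughput: Q = 209.3 kg/h = 209.3/3600 = 0.0581389 kg/s
t_res = M / Q_s = 6.82 / 0.0581389 = 117.305 s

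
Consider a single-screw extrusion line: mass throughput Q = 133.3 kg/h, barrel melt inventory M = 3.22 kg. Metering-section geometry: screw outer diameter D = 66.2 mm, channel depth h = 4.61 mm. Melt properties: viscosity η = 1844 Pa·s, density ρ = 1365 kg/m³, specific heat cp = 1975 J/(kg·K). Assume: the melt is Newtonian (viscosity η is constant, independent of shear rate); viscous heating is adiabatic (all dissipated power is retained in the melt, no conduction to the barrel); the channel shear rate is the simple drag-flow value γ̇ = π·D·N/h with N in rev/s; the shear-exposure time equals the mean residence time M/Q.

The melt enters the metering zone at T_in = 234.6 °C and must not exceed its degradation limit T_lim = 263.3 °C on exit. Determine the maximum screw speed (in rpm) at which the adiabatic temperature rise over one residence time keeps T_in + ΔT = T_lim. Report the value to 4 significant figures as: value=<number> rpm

Q_s = Q / 3600 = 133.3 / 3600 = 0.0370278 kg/s
t_res = M / Q_s = 3.22 / 0.0370278 = 86.9617 s
Convert to metres: D = 0.0662 m, h = 0.00461 m
Allowable rise: ΔT_a = T_lim − T_in = 263.3 − 234.6 = 28.7 K
γ̇_max² = ΔT_a·ρ·cp/(η·t_res) = 28.7·1365·1975/(1844·86.9617) = 482.495 s⁻²
γ̇_max = √482.495 = 21.9658 s⁻¹
N_max = γ̇_max·h / (π·D) = 21.9658 · 0.00461 / (π · 0.0662) = 0.486899 rev/s = 29.214 rpm

value=29.21 rpm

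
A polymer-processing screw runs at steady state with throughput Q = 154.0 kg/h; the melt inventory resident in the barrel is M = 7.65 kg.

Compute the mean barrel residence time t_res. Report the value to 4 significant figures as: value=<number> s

value=178.8 s

Throughput in SI: Q_s = 154.0 kg/h ÷ 3600 s/h = 0.0427778 kg/s
t_res = M / Q_s = 7.65 ÷ 0.0427778 = 178.831 s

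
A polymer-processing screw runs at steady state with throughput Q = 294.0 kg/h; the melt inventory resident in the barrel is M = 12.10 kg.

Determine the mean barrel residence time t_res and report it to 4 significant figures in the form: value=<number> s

Q_s = Q / 3600 = 294.0 / 3600 = 0.0816667 kg/s
Mean residence time: t_res = M/Q_s = 12.10 kg / 0.0816667 kg/s = 148.163 s

value=148.2 s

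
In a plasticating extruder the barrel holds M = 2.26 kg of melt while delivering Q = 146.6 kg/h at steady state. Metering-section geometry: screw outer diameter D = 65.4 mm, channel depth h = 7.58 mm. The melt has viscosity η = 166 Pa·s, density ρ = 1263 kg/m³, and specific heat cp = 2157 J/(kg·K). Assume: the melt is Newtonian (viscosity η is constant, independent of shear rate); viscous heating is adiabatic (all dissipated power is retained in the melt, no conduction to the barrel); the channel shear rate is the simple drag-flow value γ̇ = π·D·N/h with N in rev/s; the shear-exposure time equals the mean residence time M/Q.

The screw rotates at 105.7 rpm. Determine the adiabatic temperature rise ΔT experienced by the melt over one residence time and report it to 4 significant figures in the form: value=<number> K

Convert throughput: Q = 146.6 kg/h = 146.6/3600 = 0.0407222 kg/s
Mean residence time: t_res = M/Q_s = 2.26 kg / 0.0407222 kg/s = 55.498 s
Geometry in metres: D = 65.4 mm → 0.0654 m, h = 7.58 mm → 0.00758 m; screw speed N = 105.7 rpm = 1.76167 rev/s
γ̇ = π·D·N / h = π · 0.0654 · 1.76167 / 0.00758 = 47.751 s⁻¹
ΔT = η·γ̇²·t_res / (ρ·cp) = 166 · (47.751)² · 55.498 / (1263 · 2157) = 7.71074 K

value=7.711 K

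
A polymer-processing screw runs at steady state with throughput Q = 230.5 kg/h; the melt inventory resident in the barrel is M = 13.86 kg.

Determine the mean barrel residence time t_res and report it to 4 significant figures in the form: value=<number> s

value=216.5 s

Q_s = Q / 3600 = 230.5 / 3600 = 0.0640278 kg/s
Mean residence time: t_res = M/Q_s = 13.86 kg / 0.0640278 kg/s = 216.469 s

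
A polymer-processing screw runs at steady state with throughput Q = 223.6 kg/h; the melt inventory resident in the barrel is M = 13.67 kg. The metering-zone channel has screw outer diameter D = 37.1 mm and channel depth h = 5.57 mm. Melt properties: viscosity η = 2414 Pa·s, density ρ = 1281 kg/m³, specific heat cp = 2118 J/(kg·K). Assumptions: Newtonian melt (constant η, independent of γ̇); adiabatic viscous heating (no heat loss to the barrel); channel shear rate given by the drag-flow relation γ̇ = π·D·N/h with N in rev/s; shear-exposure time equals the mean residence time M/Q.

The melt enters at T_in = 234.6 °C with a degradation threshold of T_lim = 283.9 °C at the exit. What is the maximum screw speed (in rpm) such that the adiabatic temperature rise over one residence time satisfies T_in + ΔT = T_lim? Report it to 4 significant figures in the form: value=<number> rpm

Throughput in SI: Q_s = 223.6 kg/h ÷ 3600 s/h = 0.0621111 kg/s
t_res = M / Q_s = 13.67 ÷ 0.0621111 = 220.089 s
D = 37.1 mm = 0.0371 m;  h = 5.57 mm = 0.00557 m
Allowable rise: ΔT_a = T_lim − T_in = 283.9 − 234.6 = 49.3 K
Invert ΔT = ηγ̇²t_res/(ρcp) for γ̇: γ̇_max² = ΔT_a ρ cp / (η t_res) = 49.3·1281·2118 / (2414·220.089) = 251.759 s⁻²
γ̇_max = sqrt(251.759) = 15.8669 s⁻¹
N_max = γ̇_max·h / (π·D) = 15.8669 · 0.00557 / (π · 0.0371) = 0.758271 rev/s = 45.4962 rpm

value=45.50 rpm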